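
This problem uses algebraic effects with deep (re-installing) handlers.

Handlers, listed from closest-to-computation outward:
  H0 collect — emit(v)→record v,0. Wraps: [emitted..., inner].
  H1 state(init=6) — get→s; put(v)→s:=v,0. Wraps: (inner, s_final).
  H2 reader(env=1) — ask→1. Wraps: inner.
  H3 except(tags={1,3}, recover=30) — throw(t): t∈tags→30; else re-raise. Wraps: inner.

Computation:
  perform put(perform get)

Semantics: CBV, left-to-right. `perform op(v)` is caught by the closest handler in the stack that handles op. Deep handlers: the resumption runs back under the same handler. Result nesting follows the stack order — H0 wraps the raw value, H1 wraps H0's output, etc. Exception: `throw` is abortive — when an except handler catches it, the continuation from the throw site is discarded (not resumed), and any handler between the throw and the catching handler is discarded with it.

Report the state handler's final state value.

Step-by-step:
get @ H1 ⇒ 6
put(6) @ H1 ⇒ s:=6
H0 returns [0]
H1 returns ([0], 6)
H2 returns ([0], 6)
H3 returns ([0], 6)
= ([0], 6)

Answer: 6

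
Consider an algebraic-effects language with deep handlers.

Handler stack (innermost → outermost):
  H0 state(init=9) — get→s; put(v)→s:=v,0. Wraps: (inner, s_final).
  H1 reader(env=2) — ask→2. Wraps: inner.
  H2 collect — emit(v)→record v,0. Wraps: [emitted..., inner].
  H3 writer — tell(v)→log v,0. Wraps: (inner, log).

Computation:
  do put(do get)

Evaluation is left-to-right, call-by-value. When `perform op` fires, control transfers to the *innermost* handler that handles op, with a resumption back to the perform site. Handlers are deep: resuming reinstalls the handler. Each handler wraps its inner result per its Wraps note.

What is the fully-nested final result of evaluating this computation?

Evaluation trace:
get @ H0 ⇒ 9
put(9) @ H0 ⇒ s:=9
H0 returns (0, 9)
H1 returns (0, 9)
H2 returns [(0, 9)]
H3 returns ([(0, 9)], ())
= ([(0, 9)], ())

Answer: ([(0, 9)], ())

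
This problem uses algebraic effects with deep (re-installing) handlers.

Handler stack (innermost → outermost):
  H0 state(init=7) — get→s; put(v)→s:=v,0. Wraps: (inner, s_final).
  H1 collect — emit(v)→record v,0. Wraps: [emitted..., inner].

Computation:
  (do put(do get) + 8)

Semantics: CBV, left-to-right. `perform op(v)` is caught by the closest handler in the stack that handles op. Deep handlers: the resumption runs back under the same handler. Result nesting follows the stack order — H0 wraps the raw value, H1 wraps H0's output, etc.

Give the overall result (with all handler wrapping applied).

Evaluation trace:
get @ H0 ⇒ 7
put(7) @ H0 ⇒ s:=7
H0 returns (8, 7)
H1 returns [(8, 7)]
= [(8, 7)]

Answer: [(8, 7)]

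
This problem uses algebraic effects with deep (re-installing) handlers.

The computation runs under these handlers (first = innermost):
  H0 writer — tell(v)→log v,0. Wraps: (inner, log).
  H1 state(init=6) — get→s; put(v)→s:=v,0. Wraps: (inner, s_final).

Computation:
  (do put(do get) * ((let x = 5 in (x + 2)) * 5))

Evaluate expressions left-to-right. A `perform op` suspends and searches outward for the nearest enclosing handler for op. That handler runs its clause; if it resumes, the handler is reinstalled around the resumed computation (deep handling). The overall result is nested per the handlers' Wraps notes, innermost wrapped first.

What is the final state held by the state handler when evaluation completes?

Working:
get @ H1 ⇒ 6
put(6) @ H1 ⇒ s:=6
H0 returns (0, ())
H1 returns ((0, ()), 6)
= ((0, ()), 6)

Answer: 6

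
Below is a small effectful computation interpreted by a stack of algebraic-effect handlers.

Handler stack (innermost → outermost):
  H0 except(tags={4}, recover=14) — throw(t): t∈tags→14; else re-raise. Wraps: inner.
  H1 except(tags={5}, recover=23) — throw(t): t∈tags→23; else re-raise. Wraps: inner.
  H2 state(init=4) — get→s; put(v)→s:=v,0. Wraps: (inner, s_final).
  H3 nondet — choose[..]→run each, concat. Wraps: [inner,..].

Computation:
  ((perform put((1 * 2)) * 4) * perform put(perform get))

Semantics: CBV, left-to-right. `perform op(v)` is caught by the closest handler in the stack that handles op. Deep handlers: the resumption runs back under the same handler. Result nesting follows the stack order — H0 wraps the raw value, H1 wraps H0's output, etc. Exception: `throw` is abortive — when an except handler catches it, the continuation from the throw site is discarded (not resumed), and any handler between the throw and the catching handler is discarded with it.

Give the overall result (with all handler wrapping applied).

Working:
put(2) @ H2 ⇒ s:=2
get @ H2 ⇒ 2
put(2) @ H2 ⇒ s:=2
H0 returns 0
H1 returns 0
H2 returns (0, 2)
H3 returns [(0, 2)]
= [(0, 2)]

Answer: [(0, 2)]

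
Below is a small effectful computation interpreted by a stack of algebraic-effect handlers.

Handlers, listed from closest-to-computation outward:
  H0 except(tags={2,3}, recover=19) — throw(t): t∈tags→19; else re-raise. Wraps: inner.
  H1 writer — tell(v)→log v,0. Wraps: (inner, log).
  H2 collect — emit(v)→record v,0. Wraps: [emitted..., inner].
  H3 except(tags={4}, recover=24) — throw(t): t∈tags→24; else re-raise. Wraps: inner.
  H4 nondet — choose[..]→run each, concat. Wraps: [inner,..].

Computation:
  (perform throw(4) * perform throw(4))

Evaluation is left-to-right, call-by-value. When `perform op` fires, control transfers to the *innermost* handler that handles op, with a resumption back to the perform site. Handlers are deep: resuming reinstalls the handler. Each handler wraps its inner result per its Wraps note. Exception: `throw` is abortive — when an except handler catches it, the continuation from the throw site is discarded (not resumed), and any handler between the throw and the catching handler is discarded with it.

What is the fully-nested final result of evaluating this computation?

Evaluation trace:
throw(4) @ H0 re-raised
throw(4) @ H3 caught ⇒ 24
H4 returns [24]
= [24]

Answer: [24]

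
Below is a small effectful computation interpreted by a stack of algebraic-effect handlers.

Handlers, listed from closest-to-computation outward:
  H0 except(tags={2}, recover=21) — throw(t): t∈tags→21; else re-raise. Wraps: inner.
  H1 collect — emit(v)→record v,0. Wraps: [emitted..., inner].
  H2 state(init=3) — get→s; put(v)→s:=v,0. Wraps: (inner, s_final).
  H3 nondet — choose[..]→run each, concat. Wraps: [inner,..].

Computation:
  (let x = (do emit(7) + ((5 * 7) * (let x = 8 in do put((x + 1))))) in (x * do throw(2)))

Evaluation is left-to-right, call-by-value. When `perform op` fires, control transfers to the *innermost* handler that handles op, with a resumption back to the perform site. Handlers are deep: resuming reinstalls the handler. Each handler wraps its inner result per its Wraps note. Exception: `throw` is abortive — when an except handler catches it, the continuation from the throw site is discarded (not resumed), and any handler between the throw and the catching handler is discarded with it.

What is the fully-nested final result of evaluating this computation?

Evaluation trace:
emit(7) @ H1 ⇒ out+=7
put(9) @ H2 ⇒ s:=9
throw(2) @ H0 caught ⇒ 21
H1 returns [7, 21]
H2 returns ([7, 21], 9)
H3 returns [([7, 21], 9)]
= [([7, 21], 9)]

Answer: [([7, 21], 9)]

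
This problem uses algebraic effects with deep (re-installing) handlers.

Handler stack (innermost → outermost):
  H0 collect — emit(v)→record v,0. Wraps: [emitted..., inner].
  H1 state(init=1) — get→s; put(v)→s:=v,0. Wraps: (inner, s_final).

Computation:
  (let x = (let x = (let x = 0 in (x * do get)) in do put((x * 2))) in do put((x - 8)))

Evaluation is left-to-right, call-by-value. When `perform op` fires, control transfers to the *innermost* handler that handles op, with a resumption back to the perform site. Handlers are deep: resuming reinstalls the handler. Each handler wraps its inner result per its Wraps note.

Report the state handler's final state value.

Step-by-step:
get @ H1 ⇒ 1
put(0) @ H1 ⇒ s:=0
put(-8) @ H1 ⇒ s:=-8
H0 returns [0]
H1 returns ([0], -8)
= ([0], -8)

Answer: -8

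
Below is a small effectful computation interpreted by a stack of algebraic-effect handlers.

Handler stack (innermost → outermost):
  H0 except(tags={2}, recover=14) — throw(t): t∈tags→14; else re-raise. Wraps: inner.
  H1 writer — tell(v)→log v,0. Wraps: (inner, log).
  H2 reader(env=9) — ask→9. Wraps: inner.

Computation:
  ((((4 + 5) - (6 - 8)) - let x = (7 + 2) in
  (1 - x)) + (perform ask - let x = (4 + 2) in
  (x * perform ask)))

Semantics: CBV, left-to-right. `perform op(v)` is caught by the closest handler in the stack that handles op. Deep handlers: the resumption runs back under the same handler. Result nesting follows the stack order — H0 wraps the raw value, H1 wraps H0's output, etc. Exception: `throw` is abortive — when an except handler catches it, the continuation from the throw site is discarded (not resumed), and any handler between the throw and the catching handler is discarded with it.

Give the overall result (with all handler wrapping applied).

Answer: (-26, ())

Working:
ask @ H2 ⇒ 9
ask @ H2 ⇒ 9
H0 returns -26
H1 returns (-26, ())
H2 returns (-26, ())
= (-26, ())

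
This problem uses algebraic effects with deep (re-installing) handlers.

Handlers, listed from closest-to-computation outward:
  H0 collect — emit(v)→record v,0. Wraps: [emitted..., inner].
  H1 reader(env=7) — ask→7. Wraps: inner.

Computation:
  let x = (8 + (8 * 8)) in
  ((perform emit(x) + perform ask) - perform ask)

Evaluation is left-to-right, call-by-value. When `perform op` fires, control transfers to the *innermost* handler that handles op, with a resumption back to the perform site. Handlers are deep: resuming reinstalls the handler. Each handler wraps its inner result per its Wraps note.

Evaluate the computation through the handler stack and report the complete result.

Step-by-step:
emit(72) @ H0 ⇒ out+=72
ask @ H1 ⇒ 7
ask @ H1 ⇒ 7
H0 returns [72, 0]
H1 returns [72, 0]
= [72, 0]

Answer: [72, 0]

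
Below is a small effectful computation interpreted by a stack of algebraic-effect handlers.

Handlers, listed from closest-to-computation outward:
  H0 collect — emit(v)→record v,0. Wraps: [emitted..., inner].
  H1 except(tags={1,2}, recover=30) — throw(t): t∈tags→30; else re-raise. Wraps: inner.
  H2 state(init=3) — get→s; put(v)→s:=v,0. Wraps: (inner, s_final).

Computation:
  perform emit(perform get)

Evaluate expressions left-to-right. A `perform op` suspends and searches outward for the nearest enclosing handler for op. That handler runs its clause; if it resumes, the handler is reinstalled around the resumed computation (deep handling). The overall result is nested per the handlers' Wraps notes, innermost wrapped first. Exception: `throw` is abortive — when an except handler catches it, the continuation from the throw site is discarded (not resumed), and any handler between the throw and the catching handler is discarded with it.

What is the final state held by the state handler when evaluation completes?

Working:
get @ H2 ⇒ 3
emit(3) @ H0 ⇒ out+=3
H0 returns [3, 0]
H1 returns [3, 0]
H2 returns ([3, 0], 3)
= ([3, 0], 3)

Answer: 3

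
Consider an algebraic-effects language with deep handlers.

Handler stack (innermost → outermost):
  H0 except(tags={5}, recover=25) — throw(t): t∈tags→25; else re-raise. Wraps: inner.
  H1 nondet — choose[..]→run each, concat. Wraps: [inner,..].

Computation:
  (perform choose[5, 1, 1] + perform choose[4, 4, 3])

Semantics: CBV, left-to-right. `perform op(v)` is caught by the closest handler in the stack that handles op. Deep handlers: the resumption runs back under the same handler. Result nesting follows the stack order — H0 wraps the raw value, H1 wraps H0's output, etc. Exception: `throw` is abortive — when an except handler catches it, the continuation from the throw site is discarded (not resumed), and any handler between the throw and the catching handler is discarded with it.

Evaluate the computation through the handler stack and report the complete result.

Answer: [9, 9, 8, 5, 5, 4, 5, 5, 4]

Evaluation trace:
choose[5, 1, 1] @ H1
  branch[0] choose=5:
    choose[4, 4, 3] @ H1
      branch[0] choose=4:
        H0 returns 9
        H1 returns [9]
      branch[1] choose=4:
        H0 returns 9
        H1 returns [9]
      branch[2] choose=3:
        H0 returns 8
        H1 returns [8]
  branch[1] choose=1:
    choose[4, 4, 3] @ H1
      branch[0] choose=4:
        H0 returns 5
        H1 returns [5]
      branch[1] choose=4:
        H0 returns 5
        H1 returns [5]
      branch[2] choose=3:
        H0 returns 4
        H1 returns [4]
  branch[2] choose=1:
    choose[4, 4, 3] @ H1
      branch[0] choose=4:
        H0 returns 5
        H1 returns [5]
      branch[1] choose=4:
        H0 returns 5
        H1 returns [5]
      branch[2] choose=3:
        H0 returns 4
        H1 returns [4]
= [9, 9, 8, 5, 5, 4, 5, 5, 4]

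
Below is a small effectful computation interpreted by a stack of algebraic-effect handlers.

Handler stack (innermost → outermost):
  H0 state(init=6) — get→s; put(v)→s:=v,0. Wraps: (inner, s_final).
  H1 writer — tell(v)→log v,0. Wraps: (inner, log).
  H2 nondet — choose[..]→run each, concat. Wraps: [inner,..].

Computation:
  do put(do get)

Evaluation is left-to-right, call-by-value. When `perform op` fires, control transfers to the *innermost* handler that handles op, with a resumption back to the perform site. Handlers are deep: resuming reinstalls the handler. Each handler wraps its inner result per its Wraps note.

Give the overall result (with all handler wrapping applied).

Answer: [((0, 6), ())]

Step-by-step:
get @ H0 ⇒ 6
put(6) @ H0 ⇒ s:=6
H0 returns (0, 6)
H1 returns ((0, 6), ())
H2 returns [((0, 6), ())]
= [((0, 6), ())]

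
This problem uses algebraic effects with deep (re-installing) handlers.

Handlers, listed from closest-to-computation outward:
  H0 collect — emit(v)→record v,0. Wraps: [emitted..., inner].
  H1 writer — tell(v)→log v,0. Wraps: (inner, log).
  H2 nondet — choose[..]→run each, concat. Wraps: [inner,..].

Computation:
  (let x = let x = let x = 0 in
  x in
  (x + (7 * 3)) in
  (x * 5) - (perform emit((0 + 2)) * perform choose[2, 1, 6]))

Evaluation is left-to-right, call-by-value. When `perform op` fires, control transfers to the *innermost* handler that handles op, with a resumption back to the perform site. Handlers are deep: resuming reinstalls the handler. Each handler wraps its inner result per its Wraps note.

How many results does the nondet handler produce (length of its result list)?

Working:
emit(2) @ H0 ⇒ out+=2
choose[2, 1, 6] @ H2
  branch[0] choose=2:
    H0 returns [2, 105]
    H1 returns ([2, 105], ())
    H2 returns [([2, 105], ())]
  branch[1] choose=1:
    H0 returns [2, 105]
    H1 returns ([2, 105], ())
    H2 returns [([2, 105], ())]
  branch[2] choose=6:
    H0 returns [2, 105]
    H1 returns ([2, 105], ())
    H2 returns [([2, 105], ())]
= [([2, 105], ()), ([2, 105], ()), ([2, 105], ())]

Answer: 3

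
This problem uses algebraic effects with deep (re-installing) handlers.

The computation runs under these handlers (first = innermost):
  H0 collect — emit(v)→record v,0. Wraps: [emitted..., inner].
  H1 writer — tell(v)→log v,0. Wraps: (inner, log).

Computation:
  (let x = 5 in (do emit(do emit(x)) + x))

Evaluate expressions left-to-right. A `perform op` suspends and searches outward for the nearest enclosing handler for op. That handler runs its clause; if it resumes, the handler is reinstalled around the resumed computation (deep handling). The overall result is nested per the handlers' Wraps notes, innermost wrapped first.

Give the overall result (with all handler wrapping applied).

Evaluation trace:
emit(5) @ H0 ⇒ out+=5
emit(0) @ H0 ⇒ out+=0
H0 returns [5, 0, 5]
H1 returns ([5, 0, 5], ())
= ([5, 0, 5], ())

Answer: ([5, 0, 5], ())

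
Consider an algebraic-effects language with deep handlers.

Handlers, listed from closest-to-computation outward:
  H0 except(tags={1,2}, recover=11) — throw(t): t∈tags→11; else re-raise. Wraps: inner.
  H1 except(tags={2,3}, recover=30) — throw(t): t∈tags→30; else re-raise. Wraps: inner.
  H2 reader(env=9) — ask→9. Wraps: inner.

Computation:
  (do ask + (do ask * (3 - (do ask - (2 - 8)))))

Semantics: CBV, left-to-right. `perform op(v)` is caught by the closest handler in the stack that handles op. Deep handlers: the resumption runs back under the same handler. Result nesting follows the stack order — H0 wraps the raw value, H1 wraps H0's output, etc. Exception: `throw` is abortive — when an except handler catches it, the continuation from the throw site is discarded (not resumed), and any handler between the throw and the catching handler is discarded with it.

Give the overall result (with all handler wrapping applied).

Answer: -99

Working:
ask @ H2 ⇒ 9
ask @ H2 ⇒ 9
ask @ H2 ⇒ 9
H0 returns -99
H1 returns -99
H2 returns -99
= -99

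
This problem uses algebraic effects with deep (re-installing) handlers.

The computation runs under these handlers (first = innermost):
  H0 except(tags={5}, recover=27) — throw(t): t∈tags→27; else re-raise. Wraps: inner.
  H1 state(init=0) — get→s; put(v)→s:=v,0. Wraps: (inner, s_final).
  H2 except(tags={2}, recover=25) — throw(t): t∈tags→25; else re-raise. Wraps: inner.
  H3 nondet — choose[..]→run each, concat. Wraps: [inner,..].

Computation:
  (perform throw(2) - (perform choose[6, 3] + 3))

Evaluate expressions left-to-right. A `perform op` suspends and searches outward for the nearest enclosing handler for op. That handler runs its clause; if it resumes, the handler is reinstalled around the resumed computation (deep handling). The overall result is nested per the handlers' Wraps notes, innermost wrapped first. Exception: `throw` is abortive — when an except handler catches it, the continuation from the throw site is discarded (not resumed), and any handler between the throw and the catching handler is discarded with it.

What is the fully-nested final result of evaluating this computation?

Answer: [25]

Step-by-step:
throw(2) @ H0 re-raised
throw(2) @ H2 caught ⇒ 25
H3 returns [25]
= [25]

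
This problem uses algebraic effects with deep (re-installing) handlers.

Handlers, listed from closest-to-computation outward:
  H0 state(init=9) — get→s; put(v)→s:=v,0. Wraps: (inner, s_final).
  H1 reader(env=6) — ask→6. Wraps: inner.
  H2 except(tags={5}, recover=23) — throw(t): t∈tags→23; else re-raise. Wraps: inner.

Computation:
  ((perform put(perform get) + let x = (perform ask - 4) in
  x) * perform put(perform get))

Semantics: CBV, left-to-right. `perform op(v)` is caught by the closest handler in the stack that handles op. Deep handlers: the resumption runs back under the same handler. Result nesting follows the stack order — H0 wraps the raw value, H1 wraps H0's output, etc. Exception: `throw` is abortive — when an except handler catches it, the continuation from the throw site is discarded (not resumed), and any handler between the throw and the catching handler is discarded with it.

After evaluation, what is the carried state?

Answer: 9

Step-by-step:
get @ H0 ⇒ 9
put(9) @ H0 ⇒ s:=9
ask @ H1 ⇒ 6
get @ H0 ⇒ 9
put(9) @ H0 ⇒ s:=9
H0 returns (0, 9)
H1 returns (0, 9)
H2 returns (0, 9)
= (0, 9)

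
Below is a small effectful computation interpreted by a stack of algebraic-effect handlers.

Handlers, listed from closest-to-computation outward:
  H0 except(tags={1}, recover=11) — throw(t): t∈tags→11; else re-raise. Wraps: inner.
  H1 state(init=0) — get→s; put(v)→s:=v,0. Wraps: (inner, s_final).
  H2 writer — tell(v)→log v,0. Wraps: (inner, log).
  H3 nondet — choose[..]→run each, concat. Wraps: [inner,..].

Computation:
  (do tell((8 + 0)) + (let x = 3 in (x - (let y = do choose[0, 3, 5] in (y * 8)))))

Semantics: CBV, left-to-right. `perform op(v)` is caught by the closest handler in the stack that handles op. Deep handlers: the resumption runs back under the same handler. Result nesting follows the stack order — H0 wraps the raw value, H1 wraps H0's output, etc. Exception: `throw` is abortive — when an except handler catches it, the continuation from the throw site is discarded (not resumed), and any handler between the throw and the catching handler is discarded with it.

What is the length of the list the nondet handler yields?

Answer: 3

Step-by-step:
tell(8) @ H2 ⇒ log+=8
choose[0, 3, 5] @ H3
  branch[0] choose=0:
    H0 returns 3
    H1 returns (3, 0)
    H2 returns ((3, 0), (8))
    H3 returns [((3, 0), (8))]
  branch[1] choose=3:
    H0 returns -21
    H1 returns (-21, 0)
    H2 returns ((-21, 0), (8))
    H3 returns [((-21, 0), (8))]
  branch[2] choose=5:
    H0 returns -37
    H1 returns (-37, 0)
    H2 returns ((-37, 0), (8))
    H3 returns [((-37, 0), (8))]
= [((3, 0), (8)), ((-21, 0), (8)), ((-37, 0), (8))]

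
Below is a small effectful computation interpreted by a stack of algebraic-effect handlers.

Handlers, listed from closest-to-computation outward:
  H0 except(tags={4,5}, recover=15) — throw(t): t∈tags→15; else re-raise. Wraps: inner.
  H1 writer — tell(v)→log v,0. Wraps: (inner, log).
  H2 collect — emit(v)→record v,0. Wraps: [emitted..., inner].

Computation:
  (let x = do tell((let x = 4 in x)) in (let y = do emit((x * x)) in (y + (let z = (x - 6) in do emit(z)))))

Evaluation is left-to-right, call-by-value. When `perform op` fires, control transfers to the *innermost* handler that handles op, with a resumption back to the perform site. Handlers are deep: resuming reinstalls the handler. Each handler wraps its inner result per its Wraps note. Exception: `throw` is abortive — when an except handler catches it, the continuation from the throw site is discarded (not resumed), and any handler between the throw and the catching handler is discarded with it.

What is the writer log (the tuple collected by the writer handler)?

Answer: (4)

Step-by-step:
tell(4) @ H1 ⇒ log+=4
emit(0) @ H2 ⇒ out+=0
emit(-6) @ H2 ⇒ out+=-6
H0 returns 0
H1 returns (0, (4))
H2 returns [0, -6, (0, (4))]
= [0, -6, (0, (4))]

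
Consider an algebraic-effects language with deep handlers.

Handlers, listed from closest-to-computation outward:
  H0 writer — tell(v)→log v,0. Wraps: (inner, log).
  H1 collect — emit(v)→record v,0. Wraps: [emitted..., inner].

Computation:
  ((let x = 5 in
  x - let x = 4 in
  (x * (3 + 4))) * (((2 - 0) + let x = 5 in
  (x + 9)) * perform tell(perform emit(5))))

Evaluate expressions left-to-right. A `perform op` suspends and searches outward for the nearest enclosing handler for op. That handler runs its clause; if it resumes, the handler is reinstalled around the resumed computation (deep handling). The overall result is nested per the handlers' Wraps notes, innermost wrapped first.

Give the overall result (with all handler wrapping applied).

Answer: [5, (0, (0))]

Step-by-step:
emit(5) @ H1 ⇒ out+=5
tell(0) @ H0 ⇒ log+=0
H0 returns (0, (0))
H1 returns [5, (0, (0))]
= [5, (0, (0))]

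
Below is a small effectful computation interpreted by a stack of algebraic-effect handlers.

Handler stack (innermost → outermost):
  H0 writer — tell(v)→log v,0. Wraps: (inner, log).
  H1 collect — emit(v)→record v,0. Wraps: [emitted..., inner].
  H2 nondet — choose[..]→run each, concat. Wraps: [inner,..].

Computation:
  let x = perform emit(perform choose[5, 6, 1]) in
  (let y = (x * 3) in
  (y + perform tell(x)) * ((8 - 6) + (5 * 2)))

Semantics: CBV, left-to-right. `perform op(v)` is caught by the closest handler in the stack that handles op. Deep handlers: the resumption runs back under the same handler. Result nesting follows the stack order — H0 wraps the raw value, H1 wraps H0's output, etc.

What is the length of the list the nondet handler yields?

Answer: 3

Step-by-step:
choose[5, 6, 1] @ H2
  branch[0] choose=5:
    emit(5) @ H1 ⇒ out+=5
    tell(0) @ H0 ⇒ log+=0
    H0 returns (0, (0))
    H1 returns [5, (0, (0))]
    H2 returns [[5, (0, (0))]]
  branch[1] choose=6:
    emit(6) @ H1 ⇒ out+=6
    tell(0) @ H0 ⇒ log+=0
    H0 returns (0, (0))
    H1 returns [6, (0, (0))]
    H2 returns [[6, (0, (0))]]
  branch[2] choose=1:
    emit(1) @ H1 ⇒ out+=1
    tell(0) @ H0 ⇒ log+=0
    H0 returns (0, (0))
    H1 returns [1, (0, (0))]
    H2 returns [[1, (0, (0))]]
= [[5, (0, (0))], [6, (0, (0))], [1, (0, (0))]]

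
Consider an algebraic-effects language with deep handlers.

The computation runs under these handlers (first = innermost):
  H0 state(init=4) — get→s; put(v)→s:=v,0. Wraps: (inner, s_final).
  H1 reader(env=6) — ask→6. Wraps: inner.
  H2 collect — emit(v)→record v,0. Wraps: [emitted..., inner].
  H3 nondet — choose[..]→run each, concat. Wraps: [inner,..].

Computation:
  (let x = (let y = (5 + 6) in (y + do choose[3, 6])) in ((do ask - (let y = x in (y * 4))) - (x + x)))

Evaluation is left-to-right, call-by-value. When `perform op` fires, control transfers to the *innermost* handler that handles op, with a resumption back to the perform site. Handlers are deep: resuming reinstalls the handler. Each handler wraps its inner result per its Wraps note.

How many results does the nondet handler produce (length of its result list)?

Evaluation trace:
choose[3, 6] @ H3
  branch[0] choose=3:
    ask @ H1 ⇒ 6
    H0 returns (-78, 4)
    H1 returns (-78, 4)
    H2 returns [(-78, 4)]
    H3 returns [[(-78, 4)]]
  branch[1] choose=6:
    ask @ H1 ⇒ 6
    H0 returns (-96, 4)
    H1 returns (-96, 4)
    H2 returns [(-96, 4)]
    H3 returns [[(-96, 4)]]
= [[(-78, 4)], [(-96, 4)]]

Answer: 2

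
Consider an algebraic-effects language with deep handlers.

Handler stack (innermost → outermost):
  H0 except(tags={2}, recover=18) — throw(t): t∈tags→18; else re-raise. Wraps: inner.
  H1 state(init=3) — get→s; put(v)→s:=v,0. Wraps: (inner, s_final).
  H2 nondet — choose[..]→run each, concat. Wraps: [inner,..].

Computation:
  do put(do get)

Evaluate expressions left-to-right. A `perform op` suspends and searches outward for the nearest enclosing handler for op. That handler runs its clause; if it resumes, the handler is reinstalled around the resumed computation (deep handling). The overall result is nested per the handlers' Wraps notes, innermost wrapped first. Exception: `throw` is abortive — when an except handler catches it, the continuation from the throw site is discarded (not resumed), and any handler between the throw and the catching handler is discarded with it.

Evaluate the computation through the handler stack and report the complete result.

Answer: [(0, 3)]

Evaluation trace:
get @ H1 ⇒ 3
put(3) @ H1 ⇒ s:=3
H0 returns 0
H1 returns (0, 3)
H2 returns [(0, 3)]
= [(0, 3)]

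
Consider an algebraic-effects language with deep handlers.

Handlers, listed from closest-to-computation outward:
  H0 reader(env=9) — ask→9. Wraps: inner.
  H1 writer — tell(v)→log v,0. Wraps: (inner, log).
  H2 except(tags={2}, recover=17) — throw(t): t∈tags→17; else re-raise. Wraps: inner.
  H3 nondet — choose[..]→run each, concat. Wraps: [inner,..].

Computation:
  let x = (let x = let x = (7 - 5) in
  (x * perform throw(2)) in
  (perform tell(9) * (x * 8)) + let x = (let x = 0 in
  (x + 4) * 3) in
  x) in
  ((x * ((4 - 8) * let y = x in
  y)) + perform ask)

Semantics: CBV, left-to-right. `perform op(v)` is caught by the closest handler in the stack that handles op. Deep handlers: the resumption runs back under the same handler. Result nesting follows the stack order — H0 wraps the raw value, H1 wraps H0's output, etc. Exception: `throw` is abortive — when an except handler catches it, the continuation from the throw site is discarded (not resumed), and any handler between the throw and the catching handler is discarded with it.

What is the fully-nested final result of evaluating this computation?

Answer: [17]

Evaluation trace:
throw(2) @ H2 caught ⇒ 17
H3 returns [17]
= [17]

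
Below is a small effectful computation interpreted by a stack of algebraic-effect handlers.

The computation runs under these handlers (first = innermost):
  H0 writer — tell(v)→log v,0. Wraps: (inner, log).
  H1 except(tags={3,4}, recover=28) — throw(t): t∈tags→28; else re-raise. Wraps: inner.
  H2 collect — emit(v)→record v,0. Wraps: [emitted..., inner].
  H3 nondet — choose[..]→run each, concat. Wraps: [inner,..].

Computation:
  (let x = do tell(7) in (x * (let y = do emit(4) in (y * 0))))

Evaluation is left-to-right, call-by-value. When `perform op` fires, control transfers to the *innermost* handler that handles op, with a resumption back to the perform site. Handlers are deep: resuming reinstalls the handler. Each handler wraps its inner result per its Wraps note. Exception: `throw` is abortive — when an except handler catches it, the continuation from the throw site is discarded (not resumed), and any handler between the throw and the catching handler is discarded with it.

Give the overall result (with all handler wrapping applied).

Evaluation trace:
tell(7) @ H0 ⇒ log+=7
emit(4) @ H2 ⇒ out+=4
H0 returns (0, (7))
H1 returns (0, (7))
H2 returns [4, (0, (7))]
H3 returns [[4, (0, (7))]]
= [[4, (0, (7))]]

Answer: [[4, (0, (7))]]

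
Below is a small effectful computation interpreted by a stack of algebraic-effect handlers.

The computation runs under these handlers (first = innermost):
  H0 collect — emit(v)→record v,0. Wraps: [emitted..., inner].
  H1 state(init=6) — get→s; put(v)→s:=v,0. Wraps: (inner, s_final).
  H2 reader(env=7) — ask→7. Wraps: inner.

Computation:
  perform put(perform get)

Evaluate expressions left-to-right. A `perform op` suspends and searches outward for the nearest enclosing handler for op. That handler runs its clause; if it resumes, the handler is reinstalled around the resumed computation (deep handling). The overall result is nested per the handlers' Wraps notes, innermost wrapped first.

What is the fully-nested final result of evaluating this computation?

Answer: ([0], 6)

Step-by-step:
get @ H1 ⇒ 6
put(6) @ H1 ⇒ s:=6
H0 returns [0]
H1 returns ([0], 6)
H2 returns ([0], 6)
= ([0], 6)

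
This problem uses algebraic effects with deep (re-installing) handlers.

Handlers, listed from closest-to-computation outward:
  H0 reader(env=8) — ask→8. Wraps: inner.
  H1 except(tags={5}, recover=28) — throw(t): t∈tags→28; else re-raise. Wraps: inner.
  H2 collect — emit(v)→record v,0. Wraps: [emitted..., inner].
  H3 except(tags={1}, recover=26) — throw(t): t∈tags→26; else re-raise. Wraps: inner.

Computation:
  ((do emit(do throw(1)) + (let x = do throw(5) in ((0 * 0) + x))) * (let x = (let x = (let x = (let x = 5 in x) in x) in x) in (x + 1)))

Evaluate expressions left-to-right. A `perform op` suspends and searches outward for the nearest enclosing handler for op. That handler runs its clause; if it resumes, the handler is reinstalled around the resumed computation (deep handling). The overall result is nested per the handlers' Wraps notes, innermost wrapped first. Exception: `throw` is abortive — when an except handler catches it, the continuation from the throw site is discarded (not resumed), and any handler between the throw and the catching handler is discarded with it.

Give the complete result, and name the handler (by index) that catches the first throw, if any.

Step-by-step:
throw(1) @ H1 re-raised
throw(1) @ H3 caught ⇒ 26
= 26

Answer: 26 ; first throw caught by: H3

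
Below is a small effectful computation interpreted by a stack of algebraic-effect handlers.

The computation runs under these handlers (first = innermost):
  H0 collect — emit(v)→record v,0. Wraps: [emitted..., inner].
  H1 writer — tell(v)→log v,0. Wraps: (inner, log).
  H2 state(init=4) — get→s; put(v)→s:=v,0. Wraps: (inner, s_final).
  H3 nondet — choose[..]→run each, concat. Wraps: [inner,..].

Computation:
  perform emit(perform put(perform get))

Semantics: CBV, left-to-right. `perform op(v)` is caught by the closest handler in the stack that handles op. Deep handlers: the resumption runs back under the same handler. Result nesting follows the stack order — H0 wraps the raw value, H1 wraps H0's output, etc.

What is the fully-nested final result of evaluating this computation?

Working:
get @ H2 ⇒ 4
put(4) @ H2 ⇒ s:=4
emit(0) @ H0 ⇒ out+=0
H0 returns [0, 0]
H1 returns ([0, 0], ())
H2 returns (([0, 0], ()), 4)
H3 returns [(([0, 0], ()), 4)]
= [(([0, 0], ()), 4)]

Answer: [(([0, 0], ()), 4)]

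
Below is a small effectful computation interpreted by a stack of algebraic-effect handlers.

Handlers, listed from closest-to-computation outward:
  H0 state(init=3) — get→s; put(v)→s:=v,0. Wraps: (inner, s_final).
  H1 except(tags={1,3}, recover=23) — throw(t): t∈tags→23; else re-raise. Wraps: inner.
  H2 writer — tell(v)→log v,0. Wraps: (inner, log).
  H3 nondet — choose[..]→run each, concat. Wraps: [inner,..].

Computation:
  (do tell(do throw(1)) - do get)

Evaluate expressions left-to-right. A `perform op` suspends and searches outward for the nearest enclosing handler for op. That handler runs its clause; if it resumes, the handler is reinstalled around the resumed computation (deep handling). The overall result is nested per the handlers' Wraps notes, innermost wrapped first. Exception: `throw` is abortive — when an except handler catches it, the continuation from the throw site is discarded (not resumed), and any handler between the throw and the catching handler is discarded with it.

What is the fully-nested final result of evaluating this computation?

Answer: [(23, ())]

Step-by-step:
throw(1) @ H1 caught ⇒ 23
H2 returns (23, ())
H3 returns [(23, ())]
= [(23, ())]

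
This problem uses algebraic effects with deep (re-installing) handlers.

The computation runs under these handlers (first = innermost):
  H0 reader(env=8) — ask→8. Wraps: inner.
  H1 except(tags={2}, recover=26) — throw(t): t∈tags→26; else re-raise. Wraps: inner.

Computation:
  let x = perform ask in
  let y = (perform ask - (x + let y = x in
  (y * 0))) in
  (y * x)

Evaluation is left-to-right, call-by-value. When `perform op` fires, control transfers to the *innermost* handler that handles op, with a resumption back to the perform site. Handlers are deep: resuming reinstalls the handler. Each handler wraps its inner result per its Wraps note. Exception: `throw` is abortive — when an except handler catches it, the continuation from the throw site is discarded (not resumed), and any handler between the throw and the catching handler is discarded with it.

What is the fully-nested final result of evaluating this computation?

Step-by-step:
ask @ H0 ⇒ 8
ask @ H0 ⇒ 8
H0 returns 0
H1 returns 0
= 0

Answer: 0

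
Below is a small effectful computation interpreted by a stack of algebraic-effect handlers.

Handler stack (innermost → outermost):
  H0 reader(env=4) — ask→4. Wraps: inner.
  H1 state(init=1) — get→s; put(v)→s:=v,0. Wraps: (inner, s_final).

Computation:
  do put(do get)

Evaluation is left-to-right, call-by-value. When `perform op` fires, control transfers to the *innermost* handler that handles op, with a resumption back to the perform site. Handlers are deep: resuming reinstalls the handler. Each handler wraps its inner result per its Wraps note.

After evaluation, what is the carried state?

Answer: 1

Step-by-step:
get @ H1 ⇒ 1
put(1) @ H1 ⇒ s:=1
H0 returns 0
H1 returns (0, 1)
= (0, 1)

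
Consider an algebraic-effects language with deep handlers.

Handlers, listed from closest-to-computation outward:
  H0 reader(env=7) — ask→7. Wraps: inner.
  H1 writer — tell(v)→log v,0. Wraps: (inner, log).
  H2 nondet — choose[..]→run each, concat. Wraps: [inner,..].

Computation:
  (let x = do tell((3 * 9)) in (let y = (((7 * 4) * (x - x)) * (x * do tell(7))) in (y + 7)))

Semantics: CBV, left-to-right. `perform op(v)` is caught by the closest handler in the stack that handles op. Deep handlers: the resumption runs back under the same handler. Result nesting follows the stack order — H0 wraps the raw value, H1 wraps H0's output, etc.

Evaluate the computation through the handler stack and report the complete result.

Answer: [(7, (27, 7))]

Working:
tell(27) @ H1 ⇒ log+=27
tell(7) @ H1 ⇒ log+=7
H0 returns 7
H1 returns (7, (27, 7))
H2 returns [(7, (27, 7))]
= [(7, (27, 7))]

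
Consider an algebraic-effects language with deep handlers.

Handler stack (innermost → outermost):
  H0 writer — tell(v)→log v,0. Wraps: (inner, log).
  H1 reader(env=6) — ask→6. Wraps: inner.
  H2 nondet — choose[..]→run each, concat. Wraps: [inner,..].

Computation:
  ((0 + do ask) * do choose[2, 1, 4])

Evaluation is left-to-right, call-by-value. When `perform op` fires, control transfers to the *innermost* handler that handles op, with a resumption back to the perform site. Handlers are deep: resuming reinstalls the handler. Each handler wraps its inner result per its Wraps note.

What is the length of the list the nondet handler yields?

Evaluation trace:
ask @ H1 ⇒ 6
choose[2, 1, 4] @ H2
  branch[0] choose=2:
    H0 returns (12, ())
    H1 returns (12, ())
    H2 returns [(12, ())]
  branch[1] choose=1:
    H0 returns (6, ())
    H1 returns (6, ())
    H2 returns [(6, ())]
  branch[2] choose=4:
    H0 returns (24, ())
    H1 returns (24, ())
    H2 returns [(24, ())]
= [(12, ()), (6, ()), (24, ())]

Answer: 3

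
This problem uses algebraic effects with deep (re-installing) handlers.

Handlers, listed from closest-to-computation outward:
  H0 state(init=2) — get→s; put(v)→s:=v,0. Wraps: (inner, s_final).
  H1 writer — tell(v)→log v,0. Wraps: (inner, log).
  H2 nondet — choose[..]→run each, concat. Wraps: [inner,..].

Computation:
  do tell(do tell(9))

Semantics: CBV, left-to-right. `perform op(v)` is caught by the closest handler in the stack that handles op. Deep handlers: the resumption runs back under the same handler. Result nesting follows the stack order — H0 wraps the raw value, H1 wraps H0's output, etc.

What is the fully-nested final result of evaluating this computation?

Evaluation trace:
tell(9) @ H1 ⇒ log+=9
tell(0) @ H1 ⇒ log+=0
H0 returns (0, 2)
H1 returns ((0, 2), (9, 0))
H2 returns [((0, 2), (9, 0))]
= [((0, 2), (9, 0))]

Answer: [((0, 2), (9, 0))]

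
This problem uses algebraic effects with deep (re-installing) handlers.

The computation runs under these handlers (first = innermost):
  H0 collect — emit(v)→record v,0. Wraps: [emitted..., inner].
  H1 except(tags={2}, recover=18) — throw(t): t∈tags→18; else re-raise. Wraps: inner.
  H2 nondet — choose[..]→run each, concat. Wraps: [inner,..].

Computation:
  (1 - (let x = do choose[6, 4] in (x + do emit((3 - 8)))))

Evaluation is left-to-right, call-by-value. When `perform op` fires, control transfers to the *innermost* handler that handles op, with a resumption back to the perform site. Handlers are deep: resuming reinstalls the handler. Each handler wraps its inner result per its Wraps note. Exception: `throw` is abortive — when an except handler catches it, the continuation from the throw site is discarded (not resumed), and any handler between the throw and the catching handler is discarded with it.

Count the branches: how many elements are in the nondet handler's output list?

Step-by-step:
choose[6, 4] @ H2
  branch[0] choose=6:
    emit(-5) @ H0 ⇒ out+=-5
    H0 returns [-5, -5]
    H1 returns [-5, -5]
    H2 returns [[-5, -5]]
  branch[1] choose=4:
    emit(-5) @ H0 ⇒ out+=-5
    H0 returns [-5, -3]
    H1 returns [-5, -3]
    H2 returns [[-5, -3]]
= [[-5, -5], [-5, -3]]

Answer: 2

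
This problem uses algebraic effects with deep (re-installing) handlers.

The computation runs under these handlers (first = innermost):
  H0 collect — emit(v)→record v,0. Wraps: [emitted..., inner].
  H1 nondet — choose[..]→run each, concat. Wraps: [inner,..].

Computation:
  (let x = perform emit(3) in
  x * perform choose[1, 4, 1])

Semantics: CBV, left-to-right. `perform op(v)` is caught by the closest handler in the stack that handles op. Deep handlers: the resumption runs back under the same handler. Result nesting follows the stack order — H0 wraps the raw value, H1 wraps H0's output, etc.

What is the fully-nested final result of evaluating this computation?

Answer: [[3, 0], [3, 0], [3, 0]]

Working:
emit(3) @ H0 ⇒ out+=3
choose[1, 4, 1] @ H1
  branch[0] choose=1:
    H0 returns [3, 0]
    H1 returns [[3, 0]]
  branch[1] choose=4:
    H0 returns [3, 0]
    H1 returns [[3, 0]]
  branch[2] choose=1:
    H0 returns [3, 0]
    H1 returns [[3, 0]]
= [[3, 0], [3, 0], [3, 0]]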